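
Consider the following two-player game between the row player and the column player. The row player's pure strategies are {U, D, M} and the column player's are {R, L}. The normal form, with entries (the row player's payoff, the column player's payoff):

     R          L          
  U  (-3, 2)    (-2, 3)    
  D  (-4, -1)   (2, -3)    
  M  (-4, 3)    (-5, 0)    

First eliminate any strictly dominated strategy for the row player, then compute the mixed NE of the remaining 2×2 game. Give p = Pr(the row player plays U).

p = 2/3

The row player's strategy M is strictly dominated by U: -3 > -4 and -2 > -5. Eliminate M.
In a mixed equilibrium the column player is indifferent between R and L; this condition fixes p.
  the column player's payoff from R: p·2 + (1−p)·(-1) = 3p - 1
  the column player's payoff from L: p·3 + (1−p)·(-3) = 6p - 3
  3p - 1 = 6p - 3  ⇒  -3p = -2  ⇒  p = 2/3.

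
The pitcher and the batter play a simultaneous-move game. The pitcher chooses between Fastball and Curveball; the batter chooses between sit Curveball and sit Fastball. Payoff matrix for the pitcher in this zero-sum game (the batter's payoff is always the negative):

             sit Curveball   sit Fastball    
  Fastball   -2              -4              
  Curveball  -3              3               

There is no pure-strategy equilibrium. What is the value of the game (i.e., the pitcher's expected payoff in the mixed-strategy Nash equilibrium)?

Set the pitcher's expected payoff from Fastball equal to that from Curveball:
  the pitcher's payoff from Fastball: q·(-2) + (1−q)·(-4) = 2q - 4
  the pitcher's payoff from Curveball: q·(-3) + (1−q)·3 = -6q + 3
  2q - 4 = -6q + 3  ⇒  8q = 7  ⇒  q = 7/8.
The value is the pitcher's expected payoff against this mix (using Fastball): (7/8)·(-2) + (1/8)·(-4) = -9/4.

v = -9/4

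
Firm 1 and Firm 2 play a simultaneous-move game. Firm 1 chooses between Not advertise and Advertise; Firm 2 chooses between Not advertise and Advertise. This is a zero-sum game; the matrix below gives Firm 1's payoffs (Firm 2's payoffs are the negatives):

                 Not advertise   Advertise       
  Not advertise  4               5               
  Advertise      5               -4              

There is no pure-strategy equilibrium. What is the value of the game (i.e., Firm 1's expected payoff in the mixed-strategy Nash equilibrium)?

In a mixed equilibrium Firm 1 is indifferent between Not advertise and Advertise; this condition fixes q.
  Firm 1's payoff to Not advertise: q·4 + (1−q)·5 = -q + 5
  Firm 1's payoff to Advertise: q·5 + (1−q)·(-4) = 9q - 4
  -q + 5 = 9q - 4  ⇒  -10q = -9  ⇒  q = 9/10.
The value is Firm 1's expected payoff against this mix (using Not advertise): (9/10)·4 + (1/10)·5 = 41/10.

v = 41/10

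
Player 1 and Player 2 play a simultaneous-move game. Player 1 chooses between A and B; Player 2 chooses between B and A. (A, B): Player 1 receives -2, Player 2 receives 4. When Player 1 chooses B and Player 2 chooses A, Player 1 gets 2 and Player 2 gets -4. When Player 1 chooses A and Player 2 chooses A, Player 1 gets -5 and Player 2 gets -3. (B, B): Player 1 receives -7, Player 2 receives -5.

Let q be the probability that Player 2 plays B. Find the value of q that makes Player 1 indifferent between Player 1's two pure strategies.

q = 7/12

In a mixed equilibrium Player 1 is indifferent between A and B; this condition fixes q.
  Player 1's payoff from A: q·(-2) + (1−q)·(-5) = 3q - 5
  Player 1's payoff from B: q·(-7) + (1−q)·2 = -9q + 2
  3q - 5 = -9q + 2  ⇒  12q = 7  ⇒  q = 7/12.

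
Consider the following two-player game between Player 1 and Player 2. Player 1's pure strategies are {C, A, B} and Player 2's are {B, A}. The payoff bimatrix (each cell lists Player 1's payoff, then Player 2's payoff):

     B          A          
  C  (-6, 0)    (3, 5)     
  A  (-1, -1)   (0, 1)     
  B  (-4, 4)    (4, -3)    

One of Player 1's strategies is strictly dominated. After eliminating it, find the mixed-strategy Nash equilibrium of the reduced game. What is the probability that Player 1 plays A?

Player 1's strategy C is strictly dominated by B: -4 > -6 and 4 > 3. Eliminate C.
For Player 2 to be willing to mix, Player 2 must be indifferent between B and A, which pins down Player 1's mix.
  Player 2's payoff to B: p·(-1) + (1−p)·4 = -5p + 4
  Player 2's payoff to A: p·1 + (1−p)·(-3) = 4p - 3
  -5p + 4 = 4p - 3  ⇒  -9p = -7  ⇒  p = 7/9.

p = 7/9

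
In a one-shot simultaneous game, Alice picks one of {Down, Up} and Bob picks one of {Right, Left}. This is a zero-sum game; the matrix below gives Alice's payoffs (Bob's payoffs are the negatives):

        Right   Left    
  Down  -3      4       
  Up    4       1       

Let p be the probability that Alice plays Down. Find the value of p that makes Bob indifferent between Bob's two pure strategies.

For Bob to be willing to mix, Bob must be indifferent between Right and Left, which pins down Alice's mix.
  Bob's payoff from Right: p·3 + (1−p)·(-4) = 7p - 4
  Bob's payoff from Left: p·(-4) + (1−p)·(-1) = -3p - 1
  7p - 4 = -3p - 1  ⇒  10p = 3  ⇒  p = 3/10.

p = 3/10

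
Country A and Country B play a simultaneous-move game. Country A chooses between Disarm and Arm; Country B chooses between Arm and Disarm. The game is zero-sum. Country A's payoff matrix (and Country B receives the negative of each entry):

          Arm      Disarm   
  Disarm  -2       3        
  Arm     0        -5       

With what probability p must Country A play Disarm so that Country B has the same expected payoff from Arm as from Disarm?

p = 1/2

Country A's mix must leave Country B indifferent between Arm and Disarm.
  Country B's expected payoff from Arm: p·2 + (1−p)·0 = 2p
  Country B's expected payoff from Disarm: p·(-3) + (1−p)·5 = -8p + 5
  2p = -8p + 5  ⇒  10p = 5  ⇒  p = 1/2.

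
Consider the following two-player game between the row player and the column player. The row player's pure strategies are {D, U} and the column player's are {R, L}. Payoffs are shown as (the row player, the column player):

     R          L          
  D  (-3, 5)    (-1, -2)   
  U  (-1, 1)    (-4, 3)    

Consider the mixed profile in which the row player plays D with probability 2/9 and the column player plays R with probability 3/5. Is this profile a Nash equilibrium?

Check the column player's indifference given the row player's mix p = 2/9:
  payoff from R = 17/9; payoff from L = 17/9 — equal.
Check the row player's indifference given the column player's mix q = 3/5:
  payoff from D = -11/5; payoff from U = -11/5 — equal.
Both players are indifferent, so neither can profitably deviate.

Yes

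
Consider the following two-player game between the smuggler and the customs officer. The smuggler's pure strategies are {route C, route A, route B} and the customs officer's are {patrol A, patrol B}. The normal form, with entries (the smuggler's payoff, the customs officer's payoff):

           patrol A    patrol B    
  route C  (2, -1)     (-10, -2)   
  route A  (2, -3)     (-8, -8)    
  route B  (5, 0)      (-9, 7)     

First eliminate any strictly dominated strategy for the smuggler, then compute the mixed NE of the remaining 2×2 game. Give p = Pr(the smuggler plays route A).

p = 7/12

The smuggler's strategy route C is strictly dominated by route B: 5 > 2 and -9 > -10. Eliminate route C.
The customs officer's indifference between patrol A and patrol B determines the smuggler's mixing probability p:
  the customs officer's expected payoff from patrol A: p·(-3) + (1−p)·0 = -3p
  the customs officer's expected payoff from patrol B: p·(-8) + (1−p)·7 = -15p + 7
  -3p = -15p + 7  ⇒  12p = 7  ⇒  p = 7/12.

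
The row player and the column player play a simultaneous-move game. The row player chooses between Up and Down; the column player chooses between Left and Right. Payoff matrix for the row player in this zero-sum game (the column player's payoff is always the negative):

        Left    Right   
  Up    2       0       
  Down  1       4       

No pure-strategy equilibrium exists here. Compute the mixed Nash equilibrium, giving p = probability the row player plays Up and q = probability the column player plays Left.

Set the column player's expected payoff from Left equal to that from Right:
  the column player's payoff from Left: p·(-2) + (1−p)·(-1) = -p - 1
  the column player's payoff from Right: p·0 + (1−p)·(-4) = 4p - 4
  -p - 1 = 4p - 4  ⇒  -5p = -3  ⇒  p = 3/5.
The row player's indifference between Up and Down determines the column player's mixing probability q:
  the row player's payoff to Up: q·2 + (1−q)·0 = 2q
  the row player's payoff to Down: q·1 + (1−q)·4 = -3q + 4
  2q = -3q + 4  ⇒  5q = 4  ⇒  q = 4/5.

p = 3/5, q = 4/5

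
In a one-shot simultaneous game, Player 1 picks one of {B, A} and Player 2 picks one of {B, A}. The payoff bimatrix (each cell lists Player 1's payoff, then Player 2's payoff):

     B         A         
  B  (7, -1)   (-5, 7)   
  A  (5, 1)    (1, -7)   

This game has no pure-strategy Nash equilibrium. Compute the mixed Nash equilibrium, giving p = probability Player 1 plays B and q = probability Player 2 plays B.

Player 1's mix must leave Player 2 indifferent between B and A.
  Player 2's payoff from B: p·(-1) + (1−p)·1 = -2p + 1
  Player 2's payoff from A: p·7 + (1−p)·(-7) = 14p - 7
  -2p + 1 = 14p - 7  ⇒  -16p = -8  ⇒  p = 1/2.
For Player 1 to be willing to mix, Player 1 must be indifferent between B and A, which pins down Player 2's mix.
  Player 1's payoff from B: q·7 + (1−q)·(-5) = 12q - 5
  Player 1's payoff from A: q·5 + (1−q)·1 = 4q + 1
  12q - 5 = 4q + 1  ⇒  8q = 6  ⇒  q = 3/4.

p = 1/2, q = 3/4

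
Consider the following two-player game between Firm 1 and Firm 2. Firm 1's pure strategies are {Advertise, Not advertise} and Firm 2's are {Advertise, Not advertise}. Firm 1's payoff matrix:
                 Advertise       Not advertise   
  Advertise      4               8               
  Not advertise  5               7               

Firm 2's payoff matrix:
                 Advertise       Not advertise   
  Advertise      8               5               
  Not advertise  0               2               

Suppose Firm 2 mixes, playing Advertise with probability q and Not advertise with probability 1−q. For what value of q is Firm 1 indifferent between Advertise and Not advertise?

q = 1/2

Firm 1's indifference between Advertise and Not advertise determines Firm 2's mixing probability q:
  Firm 1's payoff to Advertise: q·4 + (1−q)·8 = -4q + 8
  Firm 1's payoff to Not advertise: q·5 + (1−q)·7 = -2q + 7
  -4q + 8 = -2q + 7  ⇒  -2q = -1  ⇒  q = 1/2.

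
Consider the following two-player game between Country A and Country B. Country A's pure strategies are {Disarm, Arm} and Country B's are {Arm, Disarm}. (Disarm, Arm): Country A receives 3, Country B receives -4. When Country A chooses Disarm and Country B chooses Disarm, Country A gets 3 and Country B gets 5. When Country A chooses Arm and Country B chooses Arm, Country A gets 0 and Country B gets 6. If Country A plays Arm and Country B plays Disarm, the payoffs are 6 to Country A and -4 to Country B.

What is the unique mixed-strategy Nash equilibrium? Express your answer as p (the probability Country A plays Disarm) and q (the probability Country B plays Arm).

p = 10/19, q = 1/2

Country A's mix must leave Country B indifferent between Arm and Disarm.
  Country B's payoff from Arm: p·(-4) + (1−p)·6 = -10p + 6
  Country B's payoff from Disarm: p·5 + (1−p)·(-4) = 9p - 4
  -10p + 6 = 9p - 4  ⇒  -19p = -10  ⇒  p = 10/19.
In a mixed equilibrium Country A is indifferent between Disarm and Arm; this condition fixes q.
  Country A's payoff from Disarm: q·3 + (1−q)·3 = 3
  Country A's payoff from Arm: q·0 + (1−q)·6 = -6q + 6
  3 = -6q + 6  ⇒  6q = 3  ⇒  q = 1/2.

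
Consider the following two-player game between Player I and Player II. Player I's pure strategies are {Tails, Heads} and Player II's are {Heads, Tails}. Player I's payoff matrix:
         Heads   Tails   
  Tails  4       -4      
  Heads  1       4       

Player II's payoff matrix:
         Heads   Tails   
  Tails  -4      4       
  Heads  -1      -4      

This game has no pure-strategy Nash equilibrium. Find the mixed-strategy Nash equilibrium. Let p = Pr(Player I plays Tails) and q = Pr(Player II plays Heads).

In a mixed equilibrium Player II is indifferent between Heads and Tails; this condition fixes p.
  Player II's payoff to Heads: p·(-4) + (1−p)·(-1) = -3p - 1
  Player II's payoff to Tails: p·4 + (1−p)·(-4) = 8p - 4
  -3p - 1 = 8p - 4  ⇒  -11p = -3  ⇒  p = 3/11.
In a mixed equilibrium Player I is indifferent between Tails and Heads; this condition fixes q.
  Player I's payoff from Tails: q·4 + (1−q)·(-4) = 8q - 4
  Player I's payoff from Heads: q·1 + (1−q)·4 = -3q + 4
  8q - 4 = -3q + 4  ⇒  11q = 8  ⇒  q = 8/11.

p = 3/11, q = 8/11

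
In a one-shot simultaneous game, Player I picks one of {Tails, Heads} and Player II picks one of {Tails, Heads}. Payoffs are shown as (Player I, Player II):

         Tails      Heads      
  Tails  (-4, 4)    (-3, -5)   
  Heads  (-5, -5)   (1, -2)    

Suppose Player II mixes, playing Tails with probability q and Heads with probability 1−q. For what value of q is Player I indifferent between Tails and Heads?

q = 4/5

Set Player I's expected payoff from Tails equal to that from Heads:
  Player I's expected payoff from Tails: q·(-4) + (1−q)·(-3) = -q - 3
  Player I's expected payoff from Heads: q·(-5) + (1−q)·1 = -6q + 1
  -q - 3 = -6q + 1  ⇒  5q = 4  ⇒  q = 4/5.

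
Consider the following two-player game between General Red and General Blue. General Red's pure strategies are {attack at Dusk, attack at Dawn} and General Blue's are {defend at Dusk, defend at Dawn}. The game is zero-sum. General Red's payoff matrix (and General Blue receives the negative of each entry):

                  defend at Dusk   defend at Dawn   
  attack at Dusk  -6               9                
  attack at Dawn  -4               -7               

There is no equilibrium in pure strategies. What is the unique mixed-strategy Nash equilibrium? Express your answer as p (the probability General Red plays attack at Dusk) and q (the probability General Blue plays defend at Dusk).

p = 1/6, q = 8/9

General Blue's indifference between defend at Dusk and defend at Dawn determines General Red's mixing probability p:
  General Blue's expected payoff from defend at Dusk: p·6 + (1−p)·4 = 2p + 4
  General Blue's expected payoff from defend at Dawn: p·(-9) + (1−p)·7 = -16p + 7
  2p + 4 = -16p + 7  ⇒  18p = 3  ⇒  p = 1/6.
Set General Red's expected payoff from attack at Dusk equal to that from attack at Dawn:
  General Red's payoff from attack at Dusk: q·(-6) + (1−q)·9 = -15q + 9
  General Red's payoff from attack at Dawn: q·(-4) + (1−q)·(-7) = 3q - 7
  -15q + 9 = 3q - 7  ⇒  -18q = -16  ⇒  q = 8/9.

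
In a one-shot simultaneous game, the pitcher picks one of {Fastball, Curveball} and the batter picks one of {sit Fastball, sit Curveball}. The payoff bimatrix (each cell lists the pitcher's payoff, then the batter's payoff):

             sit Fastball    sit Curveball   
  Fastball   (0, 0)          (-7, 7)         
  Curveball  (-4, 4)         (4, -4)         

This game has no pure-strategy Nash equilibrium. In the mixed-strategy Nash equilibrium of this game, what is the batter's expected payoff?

In a mixed equilibrium the batter is indifferent between sit Fastball and sit Curveball; this condition fixes p.
  the batter's payoff from sit Fastball: p·0 + (1−p)·4 = -4p + 4
  the batter's payoff from sit Curveball: p·7 + (1−p)·(-4) = 11p - 4
  -4p + 4 = 11p - 4  ⇒  -15p = -8  ⇒  p = 8/15.
At equilibrium the batter is indifferent across columns, so the batter's payoff equals the payoff from sit Fastball: (8/15)·0 + (7/15)·4 = 28/15.

28/15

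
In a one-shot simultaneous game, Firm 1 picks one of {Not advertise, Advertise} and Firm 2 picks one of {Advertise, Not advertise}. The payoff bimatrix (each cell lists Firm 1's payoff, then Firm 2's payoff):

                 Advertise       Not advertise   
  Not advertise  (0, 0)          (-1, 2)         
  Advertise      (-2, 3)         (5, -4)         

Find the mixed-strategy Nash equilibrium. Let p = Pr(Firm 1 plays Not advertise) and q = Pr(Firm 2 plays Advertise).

p = 7/9, q = 3/4

Set Firm 2's expected payoff from Advertise equal to that from Not advertise:
  Firm 2's payoff from Advertise: p·0 + (1−p)·3 = -3p + 3
  Firm 2's payoff from Not advertise: p·2 + (1−p)·(-4) = 6p - 4
  -3p + 3 = 6p - 4  ⇒  -9p = -7  ⇒  p = 7/9.
Set Firm 1's expected payoff from Not advertise equal to that from Advertise:
  Firm 1's payoff from Not advertise: q·0 + (1−q)·(-1) = q - 1
  Firm 1's payoff from Advertise: q·(-2) + (1−q)·5 = -7q + 5
  q - 1 = -7q + 5  ⇒  8q = 6  ⇒  q = 3/4.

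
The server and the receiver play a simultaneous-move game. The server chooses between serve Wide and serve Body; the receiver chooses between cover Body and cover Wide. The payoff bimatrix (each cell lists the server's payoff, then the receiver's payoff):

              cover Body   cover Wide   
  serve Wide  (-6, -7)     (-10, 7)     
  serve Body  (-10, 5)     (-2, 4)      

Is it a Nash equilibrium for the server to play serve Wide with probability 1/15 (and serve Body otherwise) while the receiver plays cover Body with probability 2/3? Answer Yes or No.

Yes

Check the receiver's indifference given the server's mix p = 1/15:
  payoff from cover Body = 21/5; payoff from cover Wide = 21/5 — equal.
Check the server's indifference given the receiver's mix q = 2/3:
  payoff from serve Wide = -22/3; payoff from serve Body = -22/3 — equal.
Both players are indifferent, so neither can profitably deviate.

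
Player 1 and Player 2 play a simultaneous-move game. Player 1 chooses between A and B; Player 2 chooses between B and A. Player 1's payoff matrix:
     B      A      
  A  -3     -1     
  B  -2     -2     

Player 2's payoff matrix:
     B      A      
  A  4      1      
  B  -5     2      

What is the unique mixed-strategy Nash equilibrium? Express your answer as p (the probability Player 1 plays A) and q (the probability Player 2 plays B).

For Player 2 to be willing to mix, Player 2 must be indifferent between B and A, which pins down Player 1's mix.
  Player 2's payoff from B: p·4 + (1−p)·(-5) = 9p - 5
  Player 2's payoff from A: p·1 + (1−p)·2 = -p + 2
  9p - 5 = -p + 2  ⇒  10p = 7  ⇒  p = 7/10.
In a mixed equilibrium Player 1 is indifferent between A and B; this condition fixes q.
  Player 1's payoff from A: q·(-3) + (1−q)·(-1) = -2q - 1
  Player 1's payoff from B: q·(-2) + (1−q)·(-2) = -2
  -2q - 1 = -2  ⇒  -2q = -1  ⇒  q = 1/2.

p = 7/10, q = 1/2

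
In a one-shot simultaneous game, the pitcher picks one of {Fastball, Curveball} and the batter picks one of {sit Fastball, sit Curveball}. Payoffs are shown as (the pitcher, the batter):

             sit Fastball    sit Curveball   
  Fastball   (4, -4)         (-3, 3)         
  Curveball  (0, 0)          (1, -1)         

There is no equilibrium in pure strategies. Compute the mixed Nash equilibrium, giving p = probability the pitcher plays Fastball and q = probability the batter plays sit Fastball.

p = 1/8, q = 1/2

The pitcher's mix must leave the batter indifferent between sit Fastball and sit Curveball.
  the batter's payoff to sit Fastball: p·(-4) + (1−p)·0 = -4p
  the batter's payoff to sit Curveball: p·3 + (1−p)·(-1) = 4p - 1
  -4p = 4p - 1  ⇒  -8p = -1  ⇒  p = 1/8.
In a mixed equilibrium the pitcher is indifferent between Fastball and Curveball; this condition fixes q.
  the pitcher's payoff to Fastball: q·4 + (1−q)·(-3) = 7q - 3
  the pitcher's payoff to Curveball: q·0 + (1−q)·1 = -q + 1
  7q - 3 = -q + 1  ⇒  8q = 4  ⇒  q = 1/2.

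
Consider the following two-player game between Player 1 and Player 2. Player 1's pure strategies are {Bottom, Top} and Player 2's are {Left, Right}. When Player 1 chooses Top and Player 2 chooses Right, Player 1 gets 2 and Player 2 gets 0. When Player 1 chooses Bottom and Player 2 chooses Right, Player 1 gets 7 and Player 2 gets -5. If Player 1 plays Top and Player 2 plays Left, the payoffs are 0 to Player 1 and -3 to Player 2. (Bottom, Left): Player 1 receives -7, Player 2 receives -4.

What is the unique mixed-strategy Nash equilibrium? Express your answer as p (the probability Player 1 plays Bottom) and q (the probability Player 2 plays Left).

Player 2's indifference between Left and Right determines Player 1's mixing probability p:
  Player 2's payoff to Left: p·(-4) + (1−p)·(-3) = -p - 3
  Player 2's payoff to Right: p·(-5) + (1−p)·0 = -5p
  -p - 3 = -5p  ⇒  4p = 3  ⇒  p = 3/4.
In a mixed equilibrium Player 1 is indifferent between Bottom and Top; this condition fixes q.
  Player 1's expected payoff from Bottom: q·(-7) + (1−q)·7 = -14q + 7
  Player 1's expected payoff from Top: q·0 + (1−q)·2 = -2q + 2
  -14q + 7 = -2q + 2  ⇒  -12q = -5  ⇒  q = 5/12.

p = 3/4, q = 5/12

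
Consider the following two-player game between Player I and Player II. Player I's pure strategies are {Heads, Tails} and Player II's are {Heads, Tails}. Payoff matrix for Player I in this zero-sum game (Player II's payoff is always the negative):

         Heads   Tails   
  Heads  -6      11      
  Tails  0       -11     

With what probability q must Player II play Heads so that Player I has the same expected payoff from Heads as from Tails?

q = 11/14

For Player I to be willing to mix, Player I must be indifferent between Heads and Tails, which pins down Player II's mix.
  Player I's payoff to Heads: q·(-6) + (1−q)·11 = -17q + 11
  Player I's payoff to Tails: q·0 + (1−q)·(-11) = 11q - 11
  -17q + 11 = 11q - 11  ⇒  -28q = -22  ⇒  q = 11/14.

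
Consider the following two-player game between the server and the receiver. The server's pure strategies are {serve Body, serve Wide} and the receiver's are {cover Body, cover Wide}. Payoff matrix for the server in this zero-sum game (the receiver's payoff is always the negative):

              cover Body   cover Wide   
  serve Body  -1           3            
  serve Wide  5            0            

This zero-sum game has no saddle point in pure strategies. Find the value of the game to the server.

For the server to be willing to mix, the server must be indifferent between serve Body and serve Wide, which pins down the receiver's mix.
  the server's expected payoff from serve Body: q·(-1) + (1−q)·3 = -4q + 3
  the server's expected payoff from serve Wide: q·5 + (1−q)·0 = 5q
  -4q + 3 = 5q  ⇒  -9q = -3  ⇒  q = 1/3.
The value is the server's expected payoff against this mix (using serve Body): (1/3)·(-1) + (2/3)·3 = 5/3.

v = 5/3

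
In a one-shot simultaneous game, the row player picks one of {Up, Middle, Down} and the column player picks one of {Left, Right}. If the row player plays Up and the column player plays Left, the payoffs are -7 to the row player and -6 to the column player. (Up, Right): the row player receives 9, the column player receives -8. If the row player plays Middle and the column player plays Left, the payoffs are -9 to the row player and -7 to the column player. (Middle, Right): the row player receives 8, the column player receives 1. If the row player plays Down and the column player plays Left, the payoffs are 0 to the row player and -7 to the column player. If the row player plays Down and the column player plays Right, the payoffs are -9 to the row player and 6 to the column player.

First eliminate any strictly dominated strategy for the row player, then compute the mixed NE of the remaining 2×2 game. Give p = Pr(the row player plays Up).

p = 13/15

The row player's strategy Middle is strictly dominated by Up: -7 > -9 and 9 > 8. Eliminate Middle.
For the column player to be willing to mix, the column player must be indifferent between Left and Right, which pins down the row player's mix.
  the column player's payoff to Left: p·(-6) + (1−p)·(-7) = p - 7
  the column player's payoff to Right: p·(-8) + (1−p)·6 = -14p + 6
  p - 7 = -14p + 6  ⇒  15p = 13  ⇒  p = 13/15.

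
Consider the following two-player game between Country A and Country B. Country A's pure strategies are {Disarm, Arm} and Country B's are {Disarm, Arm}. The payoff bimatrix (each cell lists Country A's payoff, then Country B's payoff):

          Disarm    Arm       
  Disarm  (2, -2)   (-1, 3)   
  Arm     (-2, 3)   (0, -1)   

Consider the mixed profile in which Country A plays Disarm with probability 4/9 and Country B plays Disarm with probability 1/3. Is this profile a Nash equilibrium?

Given Country B's mix q = 1/3, Country A's payoff from Disarm is 0 but from Arm is -2/3. Country A strictly prefers Disarm, so Country A would not mix.
So the proposed profile is not a Nash equilibrium.

No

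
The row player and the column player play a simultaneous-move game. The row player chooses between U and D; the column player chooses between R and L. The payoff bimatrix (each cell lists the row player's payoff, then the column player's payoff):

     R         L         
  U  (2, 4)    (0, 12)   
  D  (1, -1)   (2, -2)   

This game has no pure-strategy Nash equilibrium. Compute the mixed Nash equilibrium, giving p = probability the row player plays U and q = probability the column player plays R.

p = 1/9, q = 2/3

The column player's indifference between R and L determines the row player's mixing probability p:
  the column player's payoff from R: p·4 + (1−p)·(-1) = 5p - 1
  the column player's payoff from L: p·12 + (1−p)·(-2) = 14p - 2
  5p - 1 = 14p - 2  ⇒  -9p = -1  ⇒  p = 1/9.
For the row player to be willing to mix, the row player must be indifferent between U and D, which pins down the column player's mix.
  the row player's expected payoff from U: q·2 + (1−q)·0 = 2q
  the row player's expected payoff from D: q·1 + (1−q)·2 = -q + 2
  2q = -q + 2  ⇒  3q = 2  ⇒  q = 2/3.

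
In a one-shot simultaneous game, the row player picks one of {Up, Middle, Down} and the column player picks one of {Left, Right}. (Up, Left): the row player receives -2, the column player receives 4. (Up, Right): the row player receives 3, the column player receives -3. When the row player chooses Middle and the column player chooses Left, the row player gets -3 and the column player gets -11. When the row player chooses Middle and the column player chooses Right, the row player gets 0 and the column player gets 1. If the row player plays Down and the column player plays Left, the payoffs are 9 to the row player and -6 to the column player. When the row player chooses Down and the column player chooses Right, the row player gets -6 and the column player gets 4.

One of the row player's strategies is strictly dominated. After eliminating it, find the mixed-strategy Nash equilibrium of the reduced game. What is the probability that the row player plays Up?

The row player's strategy Middle is strictly dominated by Up: -2 > -3 and 3 > 0. Eliminate Middle.
For the column player to be willing to mix, the column player must be indifferent between Left and Right, which pins down the row player's mix.
  the column player's payoff from Left: p·4 + (1−p)·(-6) = 10p - 6
  the column player's payoff from Right: p·(-3) + (1−p)·4 = -7p + 4
  10p - 6 = -7p + 4  ⇒  17p = 10  ⇒  p = 10/17.

p = 10/17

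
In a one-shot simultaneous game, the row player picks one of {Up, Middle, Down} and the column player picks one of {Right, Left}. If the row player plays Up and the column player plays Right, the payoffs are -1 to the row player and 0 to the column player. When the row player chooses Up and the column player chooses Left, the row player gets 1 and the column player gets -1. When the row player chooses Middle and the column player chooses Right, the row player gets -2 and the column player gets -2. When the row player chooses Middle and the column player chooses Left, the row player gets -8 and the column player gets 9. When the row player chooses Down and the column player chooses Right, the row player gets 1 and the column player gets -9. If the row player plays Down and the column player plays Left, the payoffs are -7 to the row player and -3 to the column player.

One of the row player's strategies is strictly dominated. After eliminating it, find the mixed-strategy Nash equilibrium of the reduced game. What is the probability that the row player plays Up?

The row player's strategy Middle is strictly dominated by Down: 1 > -2 and -7 > -8. Eliminate Middle.
Set the column player's expected payoff from Right equal to that from Left:
  the column player's payoff from Right: p·0 + (1−p)·(-9) = 9p - 9
  the column player's payoff from Left: p·(-1) + (1−p)·(-3) = 2p - 3
  9p - 9 = 2p - 3  ⇒  7p = 6  ⇒  p = 6/7.

p = 6/7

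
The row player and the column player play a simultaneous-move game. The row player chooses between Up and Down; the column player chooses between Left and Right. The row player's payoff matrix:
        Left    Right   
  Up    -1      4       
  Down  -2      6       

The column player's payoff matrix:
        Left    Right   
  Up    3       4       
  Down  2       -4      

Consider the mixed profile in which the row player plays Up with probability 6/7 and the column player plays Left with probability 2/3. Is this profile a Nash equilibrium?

Yes

Check the column player's indifference given the row player's mix p = 6/7:
  payoff from Left = 20/7; payoff from Right = 20/7 — equal.
Check the row player's indifference given the column player's mix q = 2/3:
  payoff from Up = 2/3; payoff from Down = 2/3 — equal.
Both players are indifferent, so neither can profitably deviate.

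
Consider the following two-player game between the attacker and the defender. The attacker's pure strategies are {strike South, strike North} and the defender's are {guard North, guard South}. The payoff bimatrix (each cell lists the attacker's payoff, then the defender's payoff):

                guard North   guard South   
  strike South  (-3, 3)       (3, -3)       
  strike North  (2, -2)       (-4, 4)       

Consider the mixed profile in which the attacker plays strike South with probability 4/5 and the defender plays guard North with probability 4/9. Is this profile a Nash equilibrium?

Given the attacker's mix p = 4/5, the defender's payoff from guard North is 2 but from guard South is -8/5. The defender strictly prefers guard North, so the defender would not mix.
So the proposed profile is not a Nash equilibrium.

No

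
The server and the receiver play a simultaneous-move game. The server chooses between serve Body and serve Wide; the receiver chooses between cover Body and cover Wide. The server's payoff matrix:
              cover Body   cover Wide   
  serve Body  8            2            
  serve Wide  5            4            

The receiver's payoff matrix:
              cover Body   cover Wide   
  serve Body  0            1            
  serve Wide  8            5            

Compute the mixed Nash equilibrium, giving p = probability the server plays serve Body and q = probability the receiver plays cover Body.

The receiver's indifference between cover Body and cover Wide determines the server's mixing probability p:
  the receiver's payoff from cover Body: p·0 + (1−p)·8 = -8p + 8
  the receiver's payoff from cover Wide: p·1 + (1−p)·5 = -4p + 5
  -8p + 8 = -4p + 5  ⇒  -4p = -3  ⇒  p = 3/4.
The receiver's mix must leave the server indifferent between serve Body and serve Wide.
  the server's payoff from serve Body: q·8 + (1−q)·2 = 6q + 2
  the server's payoff from serve Wide: q·5 + (1−q)·4 = q + 4
  6q + 2 = q + 4  ⇒  5q = 2  ⇒  q = 2/5.

p = 3/4, q = 2/5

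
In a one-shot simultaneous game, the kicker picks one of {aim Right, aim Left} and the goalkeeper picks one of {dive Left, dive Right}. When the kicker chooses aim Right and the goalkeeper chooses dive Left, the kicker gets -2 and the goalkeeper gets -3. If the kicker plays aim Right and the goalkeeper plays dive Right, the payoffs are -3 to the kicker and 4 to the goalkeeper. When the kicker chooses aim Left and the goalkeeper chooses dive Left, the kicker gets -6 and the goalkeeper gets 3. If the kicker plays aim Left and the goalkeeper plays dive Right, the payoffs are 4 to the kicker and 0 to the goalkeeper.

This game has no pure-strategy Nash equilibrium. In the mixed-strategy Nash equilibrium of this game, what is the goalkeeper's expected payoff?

6/5

Set the goalkeeper's expected payoff from dive Left equal to that from dive Right:
  the goalkeeper's payoff from dive Left: p·(-3) + (1−p)·3 = -6p + 3
  the goalkeeper's payoff from dive Right: p·4 + (1−p)·0 = 4p
  -6p + 3 = 4p  ⇒  -10p = -3  ⇒  p = 3/10.
At equilibrium the goalkeeper is indifferent across columns, so the goalkeeper's payoff equals the payoff from dive Left: (3/10)·(-3) + (7/10)·3 = 6/5.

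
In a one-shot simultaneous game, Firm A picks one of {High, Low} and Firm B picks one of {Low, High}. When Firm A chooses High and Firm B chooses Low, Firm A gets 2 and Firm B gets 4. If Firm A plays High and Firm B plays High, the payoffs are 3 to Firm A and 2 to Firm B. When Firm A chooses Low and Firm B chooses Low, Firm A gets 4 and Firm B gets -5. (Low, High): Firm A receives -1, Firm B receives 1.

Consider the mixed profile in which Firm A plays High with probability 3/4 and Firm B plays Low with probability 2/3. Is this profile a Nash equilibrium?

Check Firm B's indifference given Firm A's mix p = 3/4:
  payoff from Low = 7/4; payoff from High = 7/4 — equal.
Check Firm A's indifference given Firm B's mix q = 2/3:
  payoff from High = 7/3; payoff from Low = 7/3 — equal.
Both players are indifferent, so neither can profitably deviate.

Yes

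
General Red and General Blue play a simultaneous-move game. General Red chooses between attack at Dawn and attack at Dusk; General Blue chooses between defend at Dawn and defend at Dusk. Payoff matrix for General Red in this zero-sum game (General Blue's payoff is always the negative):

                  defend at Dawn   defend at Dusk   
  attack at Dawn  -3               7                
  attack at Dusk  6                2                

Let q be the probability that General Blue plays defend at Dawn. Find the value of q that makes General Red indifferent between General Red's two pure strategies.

In a mixed equilibrium General Red is indifferent between attack at Dawn and attack at Dusk; this condition fixes q.
  General Red's payoff from attack at Dawn: q·(-3) + (1−q)·7 = -10q + 7
  General Red's payoff from attack at Dusk: q·6 + (1−q)·2 = 4q + 2
  -10q + 7 = 4q + 2  ⇒  -14q = -5  ⇒  q = 5/14.

q = 5/14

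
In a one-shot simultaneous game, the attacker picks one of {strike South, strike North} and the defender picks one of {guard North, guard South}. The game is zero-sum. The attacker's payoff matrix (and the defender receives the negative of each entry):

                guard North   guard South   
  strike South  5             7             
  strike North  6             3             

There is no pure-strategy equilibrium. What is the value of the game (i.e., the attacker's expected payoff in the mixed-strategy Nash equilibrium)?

v = 27/5

In a mixed equilibrium the attacker is indifferent between strike South and strike North; this condition fixes q.
  the attacker's payoff from strike South: q·5 + (1−q)·7 = -2q + 7
  the attacker's payoff from strike North: q·6 + (1−q)·3 = 3q + 3
  -2q + 7 = 3q + 3  ⇒  -5q = -4  ⇒  q = 4/5.
The value is the attacker's expected payoff against this mix (using strike South): (4/5)·5 + (1/5)·7 = 27/5.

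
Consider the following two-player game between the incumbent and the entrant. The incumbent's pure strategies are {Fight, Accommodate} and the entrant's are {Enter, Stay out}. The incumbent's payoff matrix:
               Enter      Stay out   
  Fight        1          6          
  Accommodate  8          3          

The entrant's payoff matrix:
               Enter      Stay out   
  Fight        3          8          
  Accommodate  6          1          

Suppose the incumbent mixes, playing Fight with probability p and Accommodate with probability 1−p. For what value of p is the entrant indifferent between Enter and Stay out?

p = 1/2

The incumbent's mix must leave the entrant indifferent between Enter and Stay out.
  the entrant's payoff from Enter: p·3 + (1−p)·6 = -3p + 6
  the entrant's payoff from Stay out: p·8 + (1−p)·1 = 7p + 1
  -3p + 6 = 7p + 1  ⇒  -10p = -5  ⇒  p = 1/2.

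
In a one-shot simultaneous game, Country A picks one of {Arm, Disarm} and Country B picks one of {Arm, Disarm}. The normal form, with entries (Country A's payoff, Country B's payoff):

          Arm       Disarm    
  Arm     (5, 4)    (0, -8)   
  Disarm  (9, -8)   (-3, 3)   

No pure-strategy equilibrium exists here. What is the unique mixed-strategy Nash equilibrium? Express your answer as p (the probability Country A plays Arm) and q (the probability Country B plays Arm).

p = 11/23, q = 3/7

In a mixed equilibrium Country B is indifferent between Arm and Disarm; this condition fixes p.
  Country B's expected payoff from Arm: p·4 + (1−p)·(-8) = 12p - 8
  Country B's expected payoff from Disarm: p·(-8) + (1−p)·3 = -11p + 3
  12p - 8 = -11p + 3  ⇒  23p = 11  ⇒  p = 11/23.
Country B's mix must leave Country A indifferent between Arm and Disarm.
  Country A's payoff from Arm: q·5 + (1−q)·0 = 5q
  Country A's payoff from Disarm: q·9 + (1−q)·(-3) = 12q - 3
  5q = 12q - 3  ⇒  -7q = -3  ⇒  q = 3/7.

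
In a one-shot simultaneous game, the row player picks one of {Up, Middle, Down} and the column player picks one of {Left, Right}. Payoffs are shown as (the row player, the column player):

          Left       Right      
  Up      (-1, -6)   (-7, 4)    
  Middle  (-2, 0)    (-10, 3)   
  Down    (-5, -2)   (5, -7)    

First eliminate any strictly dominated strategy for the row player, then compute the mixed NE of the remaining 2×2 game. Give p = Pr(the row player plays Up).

The row player's strategy Middle is strictly dominated by Up: -1 > -2 and -7 > -10. Eliminate Middle.
Set the column player's expected payoff from Left equal to that from Right:
  the column player's payoff from Left: p·(-6) + (1−p)·(-2) = -4p - 2
  the column player's payoff from Right: p·4 + (1−p)·(-7) = 11p - 7
  -4p - 2 = 11p - 7  ⇒  -15p = -5  ⇒  p = 1/3.

p = 1/3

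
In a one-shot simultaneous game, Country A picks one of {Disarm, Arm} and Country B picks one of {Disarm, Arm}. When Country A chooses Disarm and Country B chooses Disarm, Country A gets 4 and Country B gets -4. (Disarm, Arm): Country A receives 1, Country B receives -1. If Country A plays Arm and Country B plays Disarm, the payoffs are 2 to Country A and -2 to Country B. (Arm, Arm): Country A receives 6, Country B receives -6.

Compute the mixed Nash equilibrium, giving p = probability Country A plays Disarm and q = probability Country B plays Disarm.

p = 4/7, q = 5/7

Set Country B's expected payoff from Disarm equal to that from Arm:
  Country B's payoff from Disarm: p·(-4) + (1−p)·(-2) = -2p - 2
  Country B's payoff from Arm: p·(-1) + (1−p)·(-6) = 5p - 6
  -2p - 2 = 5p - 6  ⇒  -7p = -4  ⇒  p = 4/7.
Country B's mix must leave Country A indifferent between Disarm and Arm.
  Country A's payoff to Disarm: q·4 + (1−q)·1 = 3q + 1
  Country A's payoff to Arm: q·2 + (1−q)·6 = -4q + 6
  3q + 1 = -4q + 6  ⇒  7q = 5  ⇒  q = 5/7.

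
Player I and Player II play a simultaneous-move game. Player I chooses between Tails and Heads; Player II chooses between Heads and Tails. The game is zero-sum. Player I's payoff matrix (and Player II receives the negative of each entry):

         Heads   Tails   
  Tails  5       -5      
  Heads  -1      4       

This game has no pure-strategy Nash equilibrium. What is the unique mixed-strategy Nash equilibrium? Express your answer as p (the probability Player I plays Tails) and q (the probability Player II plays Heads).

p = 1/3, q = 3/5

For Player II to be willing to mix, Player II must be indifferent between Heads and Tails, which pins down Player I's mix.
  Player II's payoff to Heads: p·(-5) + (1−p)·1 = -6p + 1
  Player II's payoff to Tails: p·5 + (1−p)·(-4) = 9p - 4
  -6p + 1 = 9p - 4  ⇒  -15p = -5  ⇒  p = 1/3.
Player I's indifference between Tails and Heads determines Player II's mixing probability q:
  Player I's expected payoff from Tails: q·5 + (1−q)·(-5) = 10q - 5
  Player I's expected payoff from Heads: q·(-1) + (1−q)·4 = -5q + 4
  10q - 5 = -5q + 4  ⇒  15q = 9  ⇒  q = 3/5.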